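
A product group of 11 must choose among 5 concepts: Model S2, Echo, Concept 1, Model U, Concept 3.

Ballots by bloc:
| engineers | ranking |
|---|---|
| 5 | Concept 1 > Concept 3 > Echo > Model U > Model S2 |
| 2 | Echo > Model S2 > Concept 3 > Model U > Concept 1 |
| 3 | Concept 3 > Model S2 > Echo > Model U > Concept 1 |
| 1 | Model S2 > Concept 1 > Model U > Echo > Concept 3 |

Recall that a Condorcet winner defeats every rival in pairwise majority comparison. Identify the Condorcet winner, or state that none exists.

Pairwise majorities:
Model S2–Echo: Echo 7–4.
Model S2 vs Concept 1: Model S2 preferred on 2+3+1 = 6 ballots; Model S2 wins 6–5.
Model S2 vs Model U: Model S2, 6–5.
Model S2–Concept 3: Concept 3 8–3.
Echo vs Concept 1: Echo is ranked higher on 2+3 = 5 ballots, Concept 1 on 6. Concept 1 wins 6–5.
Echo vs Model U: Echo wins 10–1.
Echo vs Concept 3: 3 to 8, Concept 3.
Concept 1 vs Model U: 5+1 = 6 for Concept 1, 5 for Model U — Concept 1 by 6–5.
Concept 1 vs Concept 3: Concept 1 preferred on 5+1 = 6 ballots; Concept 1 wins 6–5.
Model U vs Concept 3: 1 for Model U, 10 for Concept 3 — Concept 3 by 10–1.
No design is unbeaten: Model S2 loses to Echo; Echo loses to Concept 1; Concept 1 loses to Model S2; Model U loses to Model S2; Concept 3 loses to Concept 1. In particular Model S2 > Concept 1 > Echo > Model S2 is a majority cycle — no Condorcet winner exists.

none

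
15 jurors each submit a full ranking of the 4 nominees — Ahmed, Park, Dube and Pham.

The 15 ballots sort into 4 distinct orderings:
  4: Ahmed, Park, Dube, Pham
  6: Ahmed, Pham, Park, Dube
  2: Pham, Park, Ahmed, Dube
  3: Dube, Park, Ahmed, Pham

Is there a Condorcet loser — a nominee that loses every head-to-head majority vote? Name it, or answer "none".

Pairwise majorities:
Ahmed–Park: Ahmed 10–5.
Ahmed vs Dube: 12 to 3, Ahmed.
Ahmed vs Pham: 4+6+3 = 13 for Ahmed, 2 for Pham — Ahmed by 13–2.
Park vs Dube: 12 to 3, Park.
Park vs Pham: Pham, 8–7.
Dube vs Pham: Dube is ranked higher on 4+3 = 7 ballots, Pham on 8. Pham wins 8–7.
Dube loses to every other nominee — it is the Condorcet loser.

Dube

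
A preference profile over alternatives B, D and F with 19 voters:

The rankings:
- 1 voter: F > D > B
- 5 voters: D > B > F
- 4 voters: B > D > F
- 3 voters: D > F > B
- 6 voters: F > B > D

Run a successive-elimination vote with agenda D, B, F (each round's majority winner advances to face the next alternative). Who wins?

Round 1: D vs B — 9–10, B advances.
Round 2: B vs F — 9–10, F advances.
F survives the agenda.

F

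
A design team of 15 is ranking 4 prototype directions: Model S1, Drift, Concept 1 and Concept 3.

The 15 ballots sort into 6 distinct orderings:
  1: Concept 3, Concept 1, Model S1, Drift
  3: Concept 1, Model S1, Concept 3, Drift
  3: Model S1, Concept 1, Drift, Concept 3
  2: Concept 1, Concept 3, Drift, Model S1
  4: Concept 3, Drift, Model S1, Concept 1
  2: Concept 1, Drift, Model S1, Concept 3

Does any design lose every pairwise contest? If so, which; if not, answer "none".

none

Head-to-head results (15 engineers):
Model S1 vs Drift: Drift, 8–7.
Model S1 vs Concept 1: 7 to 8, Concept 1.
Model S1 vs Concept 3: Model S1 preferred on 3+3+2 = 8 ballots; Model S1 wins 8–7.
Drift vs Concept 1: Drift is ranked higher on 4 ballots, Concept 1 on 11. Concept 1 wins 11–4.
Drift vs Concept 3: 5 to 10, Concept 3.
Concept 1 vs Concept 3: Concept 1 is ranked higher on 3+3+2+2 = 10 ballots, Concept 3 on 5. Concept 1 wins 10–5.
Every design wins at least one matchup (Model S1 beats Concept 3; Drift beats Model S1; Concept 1 beats Model S1; Concept 3 beats Drift), so there is no Condorcet loser.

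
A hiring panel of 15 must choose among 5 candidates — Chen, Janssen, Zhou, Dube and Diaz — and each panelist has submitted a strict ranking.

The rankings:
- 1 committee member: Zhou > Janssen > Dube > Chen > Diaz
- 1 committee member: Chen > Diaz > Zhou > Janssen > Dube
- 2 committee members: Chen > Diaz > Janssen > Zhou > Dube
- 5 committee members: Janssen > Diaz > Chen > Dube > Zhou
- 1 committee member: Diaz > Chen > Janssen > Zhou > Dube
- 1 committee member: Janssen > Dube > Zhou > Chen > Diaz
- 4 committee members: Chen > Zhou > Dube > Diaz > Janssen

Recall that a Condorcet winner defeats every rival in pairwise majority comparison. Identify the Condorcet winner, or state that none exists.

Check each pair by majority over 15 ballots:
Chen vs Janssen: Chen preferred on 1+2+1+4 = 8 ballots; Chen wins 8–7.
Chen vs Zhou: Chen, 13–2.
Chen–Dube: Chen 13–2.
Chen–Diaz: Chen 9–6.
Janssen vs Zhou: 9 to 6, Janssen.
Janssen vs Dube: Janssen preferred on 1+1+2+5+1+1 = 11 ballots; Janssen wins 11–4.
Janssen vs Diaz: 1+5+1 = 7 for Janssen, 8 for Diaz — Diaz by 8–7.
Zhou vs Dube: Zhou wins 9–6.
Zhou vs Diaz: Zhou is ranked higher on 1+1+4 = 6 ballots, Diaz on 9. Diaz wins 9–6.
Dube vs Diaz: Diaz wins 9–6.
Chen wins every pairwise contest, so Chen is the Condorcet winner.

Chen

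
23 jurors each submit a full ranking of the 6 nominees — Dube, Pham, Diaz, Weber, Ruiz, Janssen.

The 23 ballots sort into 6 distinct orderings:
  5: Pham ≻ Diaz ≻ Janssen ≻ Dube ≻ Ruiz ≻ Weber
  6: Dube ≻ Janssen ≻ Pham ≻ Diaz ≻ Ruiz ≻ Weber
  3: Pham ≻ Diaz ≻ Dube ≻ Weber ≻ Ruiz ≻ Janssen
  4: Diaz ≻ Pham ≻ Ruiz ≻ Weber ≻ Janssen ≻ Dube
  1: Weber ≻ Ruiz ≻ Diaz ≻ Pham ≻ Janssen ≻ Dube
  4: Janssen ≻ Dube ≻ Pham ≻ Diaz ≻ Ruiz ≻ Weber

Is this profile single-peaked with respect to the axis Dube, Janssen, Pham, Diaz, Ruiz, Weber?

Axis positions: Dube=1, Janssen=2, Pham=3, Diaz=4, Ruiz=5, Weber=6.
Ballot type 1 (peak Pham at position 3): ranking walks positions 3-4-2-1-5-6, expanding outward from the peak — single-peaked.
Ballot type 2 (peak Dube at position 1): ranking walks positions 1-2-3-4-5-6, expanding outward from the peak — single-peaked.
Ballot type 3: ranking walks positions 3-4-1-6-5-2; Dube is ranked above Janssen even though Janssen lies between Dube and the peak Pham on the axis — preferences dip and rise again. Not single-peaked.
Ballot type 4 (peak Diaz at position 4): ranking walks positions 4-3-5-6-2-1, expanding outward from the peak — single-peaked.
Ballot type 5 (peak Weber at position 6): ranking walks positions 6-5-4-3-2-1, expanding outward from the peak — single-peaked.
Ballot type 6 (peak Janssen at position 2): ranking walks positions 2-1-3-4-5-6, expanding outward from the peak — single-peaked.
Ballot type 3 violates single-peakedness, so the profile is not single-peaked on this axis.

no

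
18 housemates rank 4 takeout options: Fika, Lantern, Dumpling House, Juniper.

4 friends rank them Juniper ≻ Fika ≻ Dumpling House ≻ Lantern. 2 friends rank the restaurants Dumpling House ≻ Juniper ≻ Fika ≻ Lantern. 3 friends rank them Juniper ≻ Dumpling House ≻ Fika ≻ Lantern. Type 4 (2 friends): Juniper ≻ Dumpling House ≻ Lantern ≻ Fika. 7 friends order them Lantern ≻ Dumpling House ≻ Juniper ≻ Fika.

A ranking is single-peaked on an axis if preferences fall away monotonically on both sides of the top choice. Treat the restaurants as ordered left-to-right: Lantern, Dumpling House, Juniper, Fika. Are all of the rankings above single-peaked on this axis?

yes

Axis positions: Lantern=1, Dumpling House=2, Juniper=3, Fika=4.
Type 1 (peak Juniper at position 3): ranking walks positions 3-4-2-1, expanding outward from the peak — single-peaked.
Type 2 (peak Dumpling House at position 2): ranking walks positions 2-3-4-1, expanding outward from the peak — single-peaked.
Type 3 (peak Juniper at position 3): ranking walks positions 3-2-4-1, expanding outward from the peak — single-peaked.
Type 4 (peak Juniper at position 3): ranking walks positions 3-2-1-4, expanding outward from the peak — single-peaked.
Type 5 (peak Lantern at position 1): ranking walks positions 1-2-3-4, expanding outward from the peak — single-peaked.
Every ranking is single-peaked on this axis.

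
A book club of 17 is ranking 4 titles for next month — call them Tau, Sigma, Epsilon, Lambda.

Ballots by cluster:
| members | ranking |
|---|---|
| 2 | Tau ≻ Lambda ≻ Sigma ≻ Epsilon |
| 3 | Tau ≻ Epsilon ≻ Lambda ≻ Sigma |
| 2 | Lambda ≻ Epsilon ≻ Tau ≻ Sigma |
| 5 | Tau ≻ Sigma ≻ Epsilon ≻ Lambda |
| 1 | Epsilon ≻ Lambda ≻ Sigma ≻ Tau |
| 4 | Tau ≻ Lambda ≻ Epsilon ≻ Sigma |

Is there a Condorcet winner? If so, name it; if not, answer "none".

Tau

Pairwise majorities:
Tau vs Sigma: Tau is ranked higher on 2+3+2+5+4 = 16 ballots, Sigma on 1. Tau wins 16–1.
Tau vs Epsilon: Tau is ranked higher on 2+3+5+4 = 14 ballots, Epsilon on 3. Tau wins 14–3.
Tau vs Lambda: Tau is ranked higher on 2+3+5+4 = 14 ballots, Lambda on 3. Tau wins 14–3.
Sigma vs Epsilon: Sigma is ranked higher on 2+5 = 7 ballots, Epsilon on 10. Epsilon wins 10–7.
Sigma vs Lambda: Sigma preferred on 5 ballots; Lambda wins 12–5.
Epsilon vs Lambda: 3+5+1 = 9 for Epsilon, 8 for Lambda — Epsilon by 9–8.
Tau defeats every rival head-to-head and is the Condorcet winner.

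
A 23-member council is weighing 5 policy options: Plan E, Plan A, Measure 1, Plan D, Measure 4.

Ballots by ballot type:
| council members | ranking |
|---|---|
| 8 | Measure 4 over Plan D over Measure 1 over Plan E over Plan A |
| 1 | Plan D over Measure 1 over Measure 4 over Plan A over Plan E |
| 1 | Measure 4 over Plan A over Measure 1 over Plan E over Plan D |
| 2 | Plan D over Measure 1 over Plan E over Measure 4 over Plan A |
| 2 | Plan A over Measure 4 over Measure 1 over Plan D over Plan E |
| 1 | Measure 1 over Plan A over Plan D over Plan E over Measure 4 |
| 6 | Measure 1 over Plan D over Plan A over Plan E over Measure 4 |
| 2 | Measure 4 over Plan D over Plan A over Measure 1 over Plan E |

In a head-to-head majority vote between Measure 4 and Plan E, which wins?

Measure 4

Ballots ranking Measure 4 above Plan E: 8 + 1 + 1 + 2 + 2 = 14.
Ballots ranking Plan E above Measure 4: 23 − 14 = 9.
Measure 4 wins the head-to-head 14–9.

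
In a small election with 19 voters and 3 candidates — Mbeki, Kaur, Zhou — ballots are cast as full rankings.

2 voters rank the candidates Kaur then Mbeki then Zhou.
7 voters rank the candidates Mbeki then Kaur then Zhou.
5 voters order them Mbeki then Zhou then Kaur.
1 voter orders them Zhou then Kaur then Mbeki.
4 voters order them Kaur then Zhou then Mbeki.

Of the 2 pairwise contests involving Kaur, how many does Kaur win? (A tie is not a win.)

Kaur against each rival (19 voters):
Kaur vs Mbeki: Kaur preferred on 2+1+4 = 7 ballots; Mbeki wins 12–7.
Kaur vs Zhou: Kaur, 13–6.
Kaur beats Zhou; loses to Mbeki — 1 pairwise win.

1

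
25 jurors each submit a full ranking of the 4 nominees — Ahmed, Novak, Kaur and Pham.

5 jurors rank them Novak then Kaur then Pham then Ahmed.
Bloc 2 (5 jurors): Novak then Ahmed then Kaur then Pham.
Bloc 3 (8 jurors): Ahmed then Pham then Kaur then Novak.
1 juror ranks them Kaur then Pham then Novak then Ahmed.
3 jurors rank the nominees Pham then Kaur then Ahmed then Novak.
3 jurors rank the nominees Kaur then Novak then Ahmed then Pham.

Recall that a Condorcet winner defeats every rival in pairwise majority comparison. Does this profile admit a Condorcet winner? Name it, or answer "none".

none

Check each pair by majority over 25 ballots:
Ahmed vs Novak: Novak, 14–11.
Ahmed vs Kaur: 13 to 12, Ahmed.
Ahmed vs Pham: Ahmed preferred on 5+8+3 = 16 ballots; Ahmed wins 16–9.
Novak–Kaur: Kaur 15–10.
Novak vs Pham: 13 to 12, Novak.
Kaur vs Pham: Kaur wins 14–11.
Each nominee drops at least one matchup (Ahmed loses to Novak; Novak loses to Kaur; Kaur loses to Ahmed; Pham loses to Ahmed); the cycle Ahmed > Kaur > Novak > Ahmed rules out a Condorcet winner.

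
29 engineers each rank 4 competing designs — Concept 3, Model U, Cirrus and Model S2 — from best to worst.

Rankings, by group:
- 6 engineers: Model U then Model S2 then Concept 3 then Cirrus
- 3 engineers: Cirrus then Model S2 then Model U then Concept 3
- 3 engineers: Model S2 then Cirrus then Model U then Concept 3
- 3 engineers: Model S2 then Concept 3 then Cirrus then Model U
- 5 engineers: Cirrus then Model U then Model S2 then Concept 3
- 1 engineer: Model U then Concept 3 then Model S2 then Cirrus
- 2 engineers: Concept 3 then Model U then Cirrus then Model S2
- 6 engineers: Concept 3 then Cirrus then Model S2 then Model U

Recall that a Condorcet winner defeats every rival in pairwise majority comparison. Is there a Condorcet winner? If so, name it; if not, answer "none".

Pairwise majorities:
Concept 3 vs Model U: Concept 3 is ranked higher on 3+2+6 = 11 ballots, Model U on 18. Model U wins 18–11.
Concept 3 vs Cirrus: 18 to 11, Concept 3.
Concept 3 vs Model S2: Concept 3 is ranked higher on 1+2+6 = 9 ballots, Model S2 on 20. Model S2 wins 20–9.
Model U vs Cirrus: Model U is ranked higher on 6+1+2 = 9 ballots, Cirrus on 20. Cirrus wins 20–9.
Model U vs Model S2: 6+5+1+2 = 14 for Model U, 15 for Model S2 — Model S2 by 15–14.
Cirrus vs Model S2: Cirrus is ranked higher on 3+5+2+6 = 16 ballots, Model S2 on 13. Cirrus wins 16–13.
No design is unbeaten: Concept 3 loses to Model U; Model U loses to Cirrus; Cirrus loses to Concept 3; Model S2 loses to Cirrus. In particular Concept 3 beats Cirrus beats Model U beats Concept 3 is a majority cycle — no Condorcet winner exists.

none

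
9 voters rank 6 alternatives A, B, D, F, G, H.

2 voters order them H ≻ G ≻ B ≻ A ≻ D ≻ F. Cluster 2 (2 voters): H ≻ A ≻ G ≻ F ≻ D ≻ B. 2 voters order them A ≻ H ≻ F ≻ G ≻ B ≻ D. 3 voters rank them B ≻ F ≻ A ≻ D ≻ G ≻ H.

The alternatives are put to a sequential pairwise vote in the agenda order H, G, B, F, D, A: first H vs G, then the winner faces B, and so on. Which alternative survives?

Round 1: H vs G — 6–3, H advances.
Round 2: H vs B — 6–3, H advances.
Round 3: H vs F — 6–3, H advances.
Round 4: H vs D — 6–3, H advances.
Round 5: H vs A — 4–5, A advances.
The agenda winner is A.

A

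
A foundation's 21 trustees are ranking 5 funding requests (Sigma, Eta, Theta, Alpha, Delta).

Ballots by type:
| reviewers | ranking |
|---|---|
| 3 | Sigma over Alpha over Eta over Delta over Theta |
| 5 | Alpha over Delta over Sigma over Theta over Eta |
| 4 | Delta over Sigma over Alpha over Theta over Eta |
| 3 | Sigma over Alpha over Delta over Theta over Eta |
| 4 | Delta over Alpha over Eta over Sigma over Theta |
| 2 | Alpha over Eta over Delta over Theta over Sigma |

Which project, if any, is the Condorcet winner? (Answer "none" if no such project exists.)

Alpha

Head-to-head results (21 reviewers):
Sigma vs Eta: Sigma wins 15–6.
Sigma vs Theta: Sigma wins 19–2.
Sigma vs Alpha: Alpha wins 11–10.
Sigma vs Delta: Delta, 15–6.
Eta vs Theta: Theta, 12–9.
Eta vs Alpha: Alpha, 21–0.
Eta–Delta: Delta 16–5.
Theta vs Alpha: Alpha, 21–0.
Theta vs Delta: Delta, 21–0.
Alpha–Delta: Alpha 13–8.
Alpha defeats every rival head-to-head and is the Condorcet winner.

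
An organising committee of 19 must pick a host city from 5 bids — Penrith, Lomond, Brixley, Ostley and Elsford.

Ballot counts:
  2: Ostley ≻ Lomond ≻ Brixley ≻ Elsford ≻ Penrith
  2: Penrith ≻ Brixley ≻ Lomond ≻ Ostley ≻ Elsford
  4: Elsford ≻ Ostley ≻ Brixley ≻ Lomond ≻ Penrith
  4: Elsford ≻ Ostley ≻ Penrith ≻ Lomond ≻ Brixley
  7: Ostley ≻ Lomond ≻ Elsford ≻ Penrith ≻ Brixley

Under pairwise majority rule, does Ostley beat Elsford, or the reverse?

Ballots ranking Ostley above Elsford: 2 + 2 + 7 = 11.
Ballots ranking Elsford above Ostley: 19 − 11 = 8.
Ostley wins the head-to-head 11–8.

Ostley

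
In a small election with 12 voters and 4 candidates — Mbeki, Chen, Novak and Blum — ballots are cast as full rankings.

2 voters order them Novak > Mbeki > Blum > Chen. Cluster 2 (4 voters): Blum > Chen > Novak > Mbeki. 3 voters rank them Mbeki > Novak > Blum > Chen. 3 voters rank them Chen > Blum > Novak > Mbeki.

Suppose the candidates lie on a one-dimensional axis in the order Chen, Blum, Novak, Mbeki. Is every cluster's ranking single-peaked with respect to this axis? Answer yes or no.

Axis positions: Chen=1, Blum=2, Novak=3, Mbeki=4.
Cluster 1 (peak Novak at position 3): ranking walks positions 3-4-2-1, expanding outward from the peak — single-peaked.
Cluster 2 (peak Blum at position 2): ranking walks positions 2-1-3-4, expanding outward from the peak — single-peaked.
Cluster 3 (peak Mbeki at position 4): ranking walks positions 4-3-2-1, expanding outward from the peak — single-peaked.
Cluster 4 (peak Chen at position 1): ranking walks positions 1-2-3-4, expanding outward from the peak — single-peaked.
Every ranking is single-peaked on this axis.

yes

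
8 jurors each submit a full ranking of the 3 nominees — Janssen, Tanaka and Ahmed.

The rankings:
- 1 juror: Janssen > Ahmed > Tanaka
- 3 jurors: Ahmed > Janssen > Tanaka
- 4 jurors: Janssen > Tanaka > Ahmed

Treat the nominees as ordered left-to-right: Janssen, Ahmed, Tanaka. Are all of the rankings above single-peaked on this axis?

Axis positions: Janssen=1, Ahmed=2, Tanaka=3.
Bloc 1 (peak Janssen at position 1): ranking walks positions 1-2-3, expanding outward from the peak — single-peaked.
Bloc 2 (peak Ahmed at position 2): ranking walks positions 2-1-3, expanding outward from the peak — single-peaked.
Bloc 3: ranking walks positions 1-3-2; Tanaka is ranked above Ahmed even though Ahmed lies between Tanaka and the peak Janssen on the axis — preferences dip and rise again. Not single-peaked.
Bloc 3 violates single-peakedness, so the profile is not single-peaked on this axis.

no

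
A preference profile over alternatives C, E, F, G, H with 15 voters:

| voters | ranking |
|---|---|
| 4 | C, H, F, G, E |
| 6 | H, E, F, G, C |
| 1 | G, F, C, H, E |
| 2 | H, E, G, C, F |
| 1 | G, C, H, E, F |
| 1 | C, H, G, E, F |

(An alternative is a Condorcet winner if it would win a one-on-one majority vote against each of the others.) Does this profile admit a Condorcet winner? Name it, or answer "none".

Pairwise majorities:
C vs E: 7 to 8, E.
C vs F: C, 8–7.
C–G: G 10–5.
C vs H: H wins 8–7.
E vs F: E wins 10–5.
E vs G: E wins 8–7.
E vs H: H, 15–0.
F vs G: F is ranked higher on 4+6 = 10 ballots, G on 5. F wins 10–5.
F vs H: 1 to 14, H.
G–H: H 13–2.
Only H has no losses; H is the Condorcet winner.

H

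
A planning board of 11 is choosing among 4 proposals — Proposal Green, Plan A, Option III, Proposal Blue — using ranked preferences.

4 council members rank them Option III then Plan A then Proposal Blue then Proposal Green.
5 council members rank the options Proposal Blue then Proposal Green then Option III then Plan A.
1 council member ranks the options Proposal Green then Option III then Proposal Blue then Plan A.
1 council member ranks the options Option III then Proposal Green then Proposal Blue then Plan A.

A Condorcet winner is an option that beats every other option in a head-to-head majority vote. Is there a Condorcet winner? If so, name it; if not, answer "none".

Head-to-head results (11 council members):
Proposal Green vs Plan A: Proposal Green, 7–4.
Proposal Green vs Option III: Proposal Green wins 6–5.
Proposal Green vs Proposal Blue: 1+1 = 2 for Proposal Green, 9 for Proposal Blue — Proposal Blue by 9–2.
Plan A vs Option III: 0 to 11, Option III.
Plan A vs Proposal Blue: Proposal Blue wins 7–4.
Option III vs Proposal Blue: 6 to 5, Option III.
Every option loses at least once (Proposal Green loses to Proposal Blue; Plan A loses to Proposal Green; Option III loses to Proposal Green; Proposal Blue loses to Option III). The majority relation contains the cycle Proposal Green > Option III > Proposal Blue > Proposal Green, so there is no Condorcet winner.

none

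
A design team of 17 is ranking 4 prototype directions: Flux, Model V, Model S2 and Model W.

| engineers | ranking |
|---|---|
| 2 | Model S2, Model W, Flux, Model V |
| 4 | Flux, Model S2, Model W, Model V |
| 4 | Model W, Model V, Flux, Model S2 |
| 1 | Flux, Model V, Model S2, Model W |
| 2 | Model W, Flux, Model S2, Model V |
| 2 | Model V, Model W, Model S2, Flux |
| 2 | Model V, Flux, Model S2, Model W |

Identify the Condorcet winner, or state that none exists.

none

Check each pair by majority over 17 ballots:
Flux vs Model V: 2+4+1+2 = 9 for Flux, 8 for Model V — Flux by 9–8.
Flux vs Model S2: Flux, 13–4.
Flux vs Model W: Model W, 10–7.
Model V vs Model S2: 4+1+2+2 = 9 for Model V, 8 for Model S2 — Model V by 9–8.
Model V vs Model W: Model W, 12–5.
Model S2 vs Model W: 2+4+1+2 = 9 for Model S2, 8 for Model W — Model S2 by 9–8.
Every design loses at least once (Flux loses to Model W; Model V loses to Flux; Model S2 loses to Flux; Model W loses to Model S2). The majority relation contains the cycle Flux > Model S2 > Model W > Flux, so there is no Condorcet winner.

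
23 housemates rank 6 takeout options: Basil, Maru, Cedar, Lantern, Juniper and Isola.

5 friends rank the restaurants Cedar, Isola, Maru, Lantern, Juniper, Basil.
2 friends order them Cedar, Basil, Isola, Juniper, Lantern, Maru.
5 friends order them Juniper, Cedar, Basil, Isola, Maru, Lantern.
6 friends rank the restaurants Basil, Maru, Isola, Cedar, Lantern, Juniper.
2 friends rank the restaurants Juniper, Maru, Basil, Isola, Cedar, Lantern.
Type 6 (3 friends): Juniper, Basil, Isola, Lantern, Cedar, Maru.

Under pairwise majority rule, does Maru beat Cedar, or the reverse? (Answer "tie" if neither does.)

Ballots ranking Maru above Cedar: 6 + 2 = 8.
Ballots ranking Cedar above Maru: 23 − 8 = 15.
Cedar wins the head-to-head 15–8.

Cedar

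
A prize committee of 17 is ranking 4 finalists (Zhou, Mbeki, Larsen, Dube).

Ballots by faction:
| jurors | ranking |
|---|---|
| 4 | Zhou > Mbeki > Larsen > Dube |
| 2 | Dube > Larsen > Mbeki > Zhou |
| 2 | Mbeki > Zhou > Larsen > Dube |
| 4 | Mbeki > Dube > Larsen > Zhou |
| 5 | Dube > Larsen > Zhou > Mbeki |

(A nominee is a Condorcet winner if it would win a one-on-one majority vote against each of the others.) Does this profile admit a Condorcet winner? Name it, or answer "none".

Pairwise majorities:
Zhou vs Mbeki: Zhou is ranked higher on 4+5 = 9 ballots, Mbeki on 8. Zhou wins 9–8.
Zhou vs Larsen: 4+2 = 6 for Zhou, 11 for Larsen — Larsen by 11–6.
Zhou vs Dube: 6 to 11, Dube.
Mbeki vs Larsen: 4+2+4 = 10 for Mbeki, 7 for Larsen — Mbeki by 10–7.
Mbeki vs Dube: 4+2+4 = 10 for Mbeki, 7 for Dube — Mbeki by 10–7.
Larsen vs Dube: Larsen is ranked higher on 4+2 = 6 ballots, Dube on 11. Dube wins 11–6.
Every nominee loses at least once (Zhou loses to Larsen; Mbeki loses to Zhou; Larsen loses to Mbeki; Dube loses to Mbeki). The majority relation contains the cycle Zhou → Mbeki → Larsen → Zhou, so there is no Condorcet winner.

none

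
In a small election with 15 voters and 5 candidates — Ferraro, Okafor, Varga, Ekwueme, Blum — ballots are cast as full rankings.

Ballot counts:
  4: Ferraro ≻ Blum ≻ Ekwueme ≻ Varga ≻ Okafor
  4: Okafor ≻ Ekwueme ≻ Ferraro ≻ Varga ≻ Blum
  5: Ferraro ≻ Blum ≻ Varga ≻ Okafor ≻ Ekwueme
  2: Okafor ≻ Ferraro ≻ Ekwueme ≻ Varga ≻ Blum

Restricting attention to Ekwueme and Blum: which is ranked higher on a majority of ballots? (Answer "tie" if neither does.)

Ballots ranking Ekwueme above Blum: 4 + 2 = 6.
Ballots ranking Blum above Ekwueme: 15 − 6 = 9.
Blum wins the head-to-head 9–6.

Blum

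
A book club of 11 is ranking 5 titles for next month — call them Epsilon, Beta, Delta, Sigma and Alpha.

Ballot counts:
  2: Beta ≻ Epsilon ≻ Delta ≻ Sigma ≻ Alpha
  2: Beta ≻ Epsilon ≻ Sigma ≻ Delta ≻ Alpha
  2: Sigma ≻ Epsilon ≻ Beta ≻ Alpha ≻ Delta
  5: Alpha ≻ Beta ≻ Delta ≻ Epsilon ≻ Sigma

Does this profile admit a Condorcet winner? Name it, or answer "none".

Beta

Head-to-head results (11 members):
Epsilon–Beta: Beta 9–2.
Epsilon vs Delta: Epsilon wins 6–5.
Epsilon vs Sigma: Epsilon, 9–2.
Epsilon–Alpha: Epsilon 6–5.
Beta vs Delta: Beta wins 11–0.
Beta vs Sigma: Beta wins 9–2.
Beta vs Alpha: Beta, 6–5.
Delta–Sigma: Delta 7–4.
Delta vs Alpha: Alpha, 7–4.
Sigma vs Alpha: Sigma, 6–5.
Beta defeats every rival head-to-head and is the Condorcet winner.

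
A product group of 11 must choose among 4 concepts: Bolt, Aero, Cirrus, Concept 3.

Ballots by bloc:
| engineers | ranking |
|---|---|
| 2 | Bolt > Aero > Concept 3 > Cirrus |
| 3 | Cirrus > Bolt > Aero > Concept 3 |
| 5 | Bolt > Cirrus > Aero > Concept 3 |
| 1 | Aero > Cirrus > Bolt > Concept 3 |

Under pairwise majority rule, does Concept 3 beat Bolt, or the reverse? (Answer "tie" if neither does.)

No ballot ranks Concept 3 above Bolt: 0.
Ballots ranking Bolt above Concept 3: 11 − 0 = 11.
Bolt wins the head-to-head 11–0.

Bolt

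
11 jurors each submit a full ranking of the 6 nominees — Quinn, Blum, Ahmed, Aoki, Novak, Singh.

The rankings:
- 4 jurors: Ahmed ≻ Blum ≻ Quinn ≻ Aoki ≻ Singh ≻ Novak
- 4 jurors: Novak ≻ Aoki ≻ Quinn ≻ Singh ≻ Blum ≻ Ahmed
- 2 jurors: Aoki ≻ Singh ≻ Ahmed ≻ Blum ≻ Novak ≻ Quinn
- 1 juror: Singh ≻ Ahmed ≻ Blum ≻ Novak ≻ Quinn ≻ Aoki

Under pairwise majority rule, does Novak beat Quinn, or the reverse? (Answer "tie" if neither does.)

Ballots ranking Novak above Quinn: 4 + 2 + 1 = 7.
Ballots ranking Quinn above Novak: 11 − 7 = 4.
Novak wins the head-to-head 7–4.

Novak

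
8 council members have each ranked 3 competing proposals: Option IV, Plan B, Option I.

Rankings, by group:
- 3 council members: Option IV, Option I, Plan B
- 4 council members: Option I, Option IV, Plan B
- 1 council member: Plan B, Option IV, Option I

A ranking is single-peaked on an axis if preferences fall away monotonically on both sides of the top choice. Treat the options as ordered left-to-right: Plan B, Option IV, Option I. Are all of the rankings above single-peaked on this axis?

Axis positions: Plan B=1, Option IV=2, Option I=3.
Group 1 (peak Option IV at position 2): ranking walks positions 2-3-1, expanding outward from the peak — single-peaked.
Group 2 (peak Option I at position 3): ranking walks positions 3-2-1, expanding outward from the peak — single-peaked.
Group 3 (peak Plan B at position 1): ranking walks positions 1-2-3, expanding outward from the peak — single-peaked.
Every ranking is single-peaked on this axis.

yes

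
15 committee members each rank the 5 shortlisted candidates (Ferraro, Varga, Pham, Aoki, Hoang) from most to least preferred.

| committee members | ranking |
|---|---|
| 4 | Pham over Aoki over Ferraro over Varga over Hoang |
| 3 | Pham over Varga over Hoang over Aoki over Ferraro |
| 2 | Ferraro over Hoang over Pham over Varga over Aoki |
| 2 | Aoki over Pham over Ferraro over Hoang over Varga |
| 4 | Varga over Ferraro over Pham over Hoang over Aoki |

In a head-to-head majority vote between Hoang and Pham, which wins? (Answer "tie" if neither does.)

Pham

Ballots ranking Hoang above Pham: 2.
Ballots ranking Pham above Hoang: 15 − 2 = 13.
Pham wins the head-to-head 13–2.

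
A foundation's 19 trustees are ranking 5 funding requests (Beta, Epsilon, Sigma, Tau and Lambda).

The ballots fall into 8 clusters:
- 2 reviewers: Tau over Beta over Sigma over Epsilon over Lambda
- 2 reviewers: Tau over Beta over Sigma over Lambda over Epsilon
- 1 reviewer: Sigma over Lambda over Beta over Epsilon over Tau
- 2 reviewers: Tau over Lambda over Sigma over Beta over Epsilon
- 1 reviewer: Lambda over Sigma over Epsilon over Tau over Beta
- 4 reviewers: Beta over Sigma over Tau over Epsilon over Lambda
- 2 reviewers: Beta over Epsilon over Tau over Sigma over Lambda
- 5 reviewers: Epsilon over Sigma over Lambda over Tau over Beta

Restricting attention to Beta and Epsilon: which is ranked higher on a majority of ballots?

Ballots ranking Beta above Epsilon: 2 + 2 + 1 + 2 + 4 + 2 = 13.
Ballots ranking Epsilon above Beta: 19 − 13 = 6.
Beta wins the head-to-head 13–6.

Beta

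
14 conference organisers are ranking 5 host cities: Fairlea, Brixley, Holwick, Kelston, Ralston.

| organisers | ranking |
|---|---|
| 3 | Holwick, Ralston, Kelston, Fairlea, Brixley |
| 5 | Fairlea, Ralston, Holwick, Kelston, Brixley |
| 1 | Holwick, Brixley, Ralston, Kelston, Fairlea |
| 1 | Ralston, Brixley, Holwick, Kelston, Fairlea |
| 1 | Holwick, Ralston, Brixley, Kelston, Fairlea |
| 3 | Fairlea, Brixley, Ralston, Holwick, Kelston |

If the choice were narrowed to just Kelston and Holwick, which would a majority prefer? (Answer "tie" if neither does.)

Holwick

No ballot ranks Kelston above Holwick: 0.
Ballots ranking Holwick above Kelston: 14 − 0 = 14.
Holwick wins the head-to-head 14–0.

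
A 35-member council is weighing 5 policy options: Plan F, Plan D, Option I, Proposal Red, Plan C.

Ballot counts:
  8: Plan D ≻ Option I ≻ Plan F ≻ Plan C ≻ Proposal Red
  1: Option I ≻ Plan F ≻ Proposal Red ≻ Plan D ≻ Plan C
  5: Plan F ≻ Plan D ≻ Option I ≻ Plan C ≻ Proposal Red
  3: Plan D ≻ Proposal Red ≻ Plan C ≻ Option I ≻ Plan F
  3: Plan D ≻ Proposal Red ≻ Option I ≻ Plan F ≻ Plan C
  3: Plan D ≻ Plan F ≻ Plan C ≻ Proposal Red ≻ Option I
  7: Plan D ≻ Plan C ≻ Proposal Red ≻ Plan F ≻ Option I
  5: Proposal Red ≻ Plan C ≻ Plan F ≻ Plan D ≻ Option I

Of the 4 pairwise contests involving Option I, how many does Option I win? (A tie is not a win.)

Option I against each rival (35 council members):
Option I vs Plan F: Option I is ranked higher on 8+1+3+3 = 15 ballots, Plan F on 20. Plan F wins 20–15.
Option I vs Plan D: Option I is ranked higher on 1 ballot, Plan D on 34. Plan D wins 34–1.
Option I vs Proposal Red: Proposal Red wins 21–14.
Option I–Plan C: Plan C 18–17.
Option I beats no one; loses to Plan F, Plan D, Proposal Red, Plan C — 0 pairwise wins.

0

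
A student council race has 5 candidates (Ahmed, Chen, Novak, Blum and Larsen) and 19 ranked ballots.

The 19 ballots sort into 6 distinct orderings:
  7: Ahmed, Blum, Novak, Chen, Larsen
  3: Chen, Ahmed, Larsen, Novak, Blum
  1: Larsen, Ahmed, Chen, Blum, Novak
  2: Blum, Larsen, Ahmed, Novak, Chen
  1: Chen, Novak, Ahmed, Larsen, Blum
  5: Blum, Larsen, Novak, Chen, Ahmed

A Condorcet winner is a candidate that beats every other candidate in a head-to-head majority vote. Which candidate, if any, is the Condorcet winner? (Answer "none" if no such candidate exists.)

Pairwise majorities:
Ahmed vs Chen: 7+1+2 = 10 for Ahmed, 9 for Chen — Ahmed by 10–9.
Ahmed vs Novak: Ahmed preferred on 7+3+1+2 = 13 ballots; Ahmed wins 13–6.
Ahmed vs Blum: Ahmed is ranked higher on 7+3+1+1 = 12 ballots, Blum on 7. Ahmed wins 12–7.
Ahmed vs Larsen: 7+3+1 = 11 for Ahmed, 8 for Larsen — Ahmed by 11–8.
Chen vs Novak: 3+1+1 = 5 for Chen, 14 for Novak — Novak by 14–5.
Chen vs Blum: 5 to 14, Blum.
Chen vs Larsen: Chen preferred on 7+3+1 = 11 ballots; Chen wins 11–8.
Novak vs Blum: Novak preferred on 3+1 = 4 ballots; Blum wins 15–4.
Novak vs Larsen: 8 to 11, Larsen.
Blum vs Larsen: 7+2+5 = 14 for Blum, 5 for Larsen — Blum by 14–5.
Ahmed wins every pairwise contest, so Ahmed is the Condorcet winner.

Ahmed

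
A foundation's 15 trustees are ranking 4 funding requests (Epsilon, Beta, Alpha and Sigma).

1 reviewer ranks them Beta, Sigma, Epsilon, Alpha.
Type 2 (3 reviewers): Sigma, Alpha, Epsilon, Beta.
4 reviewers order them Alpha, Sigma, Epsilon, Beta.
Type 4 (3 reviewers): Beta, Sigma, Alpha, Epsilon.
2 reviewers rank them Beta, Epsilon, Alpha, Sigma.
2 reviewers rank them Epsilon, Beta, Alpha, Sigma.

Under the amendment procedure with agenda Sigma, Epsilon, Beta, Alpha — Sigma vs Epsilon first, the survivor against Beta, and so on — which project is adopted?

Beta

Round 1: Sigma vs Epsilon — 11–4, Sigma advances.
Round 2: Sigma vs Beta — 7–8, Beta advances.
Round 3: Beta vs Alpha — 8–7, Beta advances.
The agenda winner is Beta.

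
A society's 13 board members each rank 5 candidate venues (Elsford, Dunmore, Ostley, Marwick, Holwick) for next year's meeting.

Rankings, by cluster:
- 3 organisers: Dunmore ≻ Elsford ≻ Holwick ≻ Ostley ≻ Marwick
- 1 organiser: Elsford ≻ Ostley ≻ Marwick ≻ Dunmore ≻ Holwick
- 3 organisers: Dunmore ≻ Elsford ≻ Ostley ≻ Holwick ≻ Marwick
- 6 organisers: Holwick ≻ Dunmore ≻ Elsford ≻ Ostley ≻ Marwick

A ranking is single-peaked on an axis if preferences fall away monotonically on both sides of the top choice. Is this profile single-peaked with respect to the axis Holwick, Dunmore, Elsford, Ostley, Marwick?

Axis positions: Holwick=1, Dunmore=2, Elsford=3, Ostley=4, Marwick=5.
Cluster 1 (peak Dunmore at position 2): ranking walks positions 2-3-1-4-5, expanding outward from the peak — single-peaked.
Cluster 2 (peak Elsford at position 3): ranking walks positions 3-4-5-2-1, expanding outward from the peak — single-peaked.
Cluster 3 (peak Dunmore at position 2): ranking walks positions 2-3-4-1-5, expanding outward from the peak — single-peaked.
Cluster 4 (peak Holwick at position 1): ranking walks positions 1-2-3-4-5, expanding outward from the peak — single-peaked.
Every ranking is single-peaked on this axis.

yes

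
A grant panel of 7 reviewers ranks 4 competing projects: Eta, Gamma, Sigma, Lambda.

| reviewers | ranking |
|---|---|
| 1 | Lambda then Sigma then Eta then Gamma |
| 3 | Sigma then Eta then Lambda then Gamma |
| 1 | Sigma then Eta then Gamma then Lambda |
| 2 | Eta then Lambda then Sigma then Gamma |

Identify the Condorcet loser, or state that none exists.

Head-to-head results (7 reviewers):
Eta–Gamma: Eta 7–0.
Eta–Sigma: Sigma 5–2.
Eta–Lambda: Eta 6–1.
Gamma–Sigma: Sigma 7–0.
Gamma vs Lambda: Gamma is ranked higher on 1 ballot, Lambda on 6. Lambda wins 6–1.
Sigma vs Lambda: Sigma, 4–3.
Gamma loses to every other project — it is the Condorcet loser.

Gamma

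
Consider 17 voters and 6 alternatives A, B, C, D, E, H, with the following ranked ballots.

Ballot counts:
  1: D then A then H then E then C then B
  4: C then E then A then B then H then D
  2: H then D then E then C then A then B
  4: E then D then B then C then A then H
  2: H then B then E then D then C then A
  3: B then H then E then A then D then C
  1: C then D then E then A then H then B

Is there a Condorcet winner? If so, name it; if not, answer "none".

E

Head-to-head results (17 voters):
A vs B: 8 to 9, B.
A vs C: A preferred on 1+3 = 4 ballots; C wins 13–4.
A vs D: A preferred on 4+3 = 7 ballots; D wins 10–7.
A vs E: A preferred on 1 ballot; E wins 16–1.
A vs H: A is ranked higher on 1+4+4+1 = 10 ballots, H on 7. A wins 10–7.
B vs C: 4+2+3 = 9 for B, 8 for C — B by 9–8.
B vs D: B is ranked higher on 4+2+3 = 9 ballots, D on 8. B wins 9–8.
B vs E: 5 to 12, E.
B vs H: B preferred on 4+4+3 = 11 ballots; B wins 11–6.
C vs D: 5 to 12, D.
C vs E: 4+1 = 5 for C, 12 for E — E by 12–5.
C vs H: C is ranked higher on 4+4+1 = 9 ballots, H on 8. C wins 9–8.
D vs E: D preferred on 1+2+1 = 4 ballots; E wins 13–4.
D vs H: 6 to 11, H.
E vs H: 4+4+1 = 9 for E, 8 for H — E by 9–8.
Only E has no losses; E is the Condorcet winner.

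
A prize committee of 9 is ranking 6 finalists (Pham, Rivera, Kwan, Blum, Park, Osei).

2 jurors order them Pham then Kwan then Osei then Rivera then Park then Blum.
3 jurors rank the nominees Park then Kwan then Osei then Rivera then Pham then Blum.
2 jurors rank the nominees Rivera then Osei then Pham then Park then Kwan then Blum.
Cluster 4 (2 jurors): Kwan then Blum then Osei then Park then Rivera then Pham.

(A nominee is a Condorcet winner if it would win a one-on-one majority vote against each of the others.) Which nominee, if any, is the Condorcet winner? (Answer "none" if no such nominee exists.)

Check each pair by majority over 9 ballots:
Pham vs Rivera: Pham preferred on 2 ballots; Rivera wins 7–2.
Pham vs Kwan: 4 to 5, Kwan.
Pham vs Blum: 7 to 2, Pham.
Pham vs Park: 2+2 = 4 for Pham, 5 for Park — Park by 5–4.
Pham vs Osei: Pham is ranked higher on 2 ballots, Osei on 7. Osei wins 7–2.
Rivera vs Kwan: 2 for Rivera, 7 for Kwan — Kwan by 7–2.
Rivera vs Blum: Rivera is ranked higher on 2+3+2 = 7 ballots, Blum on 2. Rivera wins 7–2.
Rivera vs Park: 2+2 = 4 for Rivera, 5 for Park — Park by 5–4.
Rivera vs Osei: Rivera preferred on 2 ballots; Osei wins 7–2.
Kwan vs Blum: 2+3+2+2 = 9 for Kwan, 0 for Blum — Kwan by 9–0.
Kwan vs Park: 2+2 = 4 for Kwan, 5 for Park — Park by 5–4.
Kwan vs Osei: 2+3+2 = 7 for Kwan, 2 for Osei — Kwan by 7–2.
Blum vs Park: Blum is ranked higher on 2 ballots, Park on 7. Park wins 7–2.
Blum vs Osei: Blum is ranked higher on 2 ballots, Osei on 7. Osei wins 7–2.
Park vs Osei: Park preferred on 3 ballots; Osei wins 6–3.
Each nominee drops at least one matchup (Pham loses to Rivera; Rivera loses to Kwan; Kwan loses to Park; Blum loses to Pham; Park loses to Osei; Osei loses to Kwan); the cycle Kwan > Osei > Park > Kwan rules out a Condorcet winner.

none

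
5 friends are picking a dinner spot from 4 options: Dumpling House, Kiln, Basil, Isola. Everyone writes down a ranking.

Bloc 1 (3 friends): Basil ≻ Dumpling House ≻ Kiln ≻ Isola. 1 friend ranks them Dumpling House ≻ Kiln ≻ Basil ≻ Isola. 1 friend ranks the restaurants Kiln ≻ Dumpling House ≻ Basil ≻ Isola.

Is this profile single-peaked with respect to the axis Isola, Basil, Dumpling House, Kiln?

yes

Axis positions: Isola=1, Basil=2, Dumpling House=3, Kiln=4.
Bloc 1 (peak Basil at position 2): ranking walks positions 2-3-4-1, expanding outward from the peak — single-peaked.
Bloc 2 (peak Dumpling House at position 3): ranking walks positions 3-4-2-1, expanding outward from the peak — single-peaked.
Bloc 3 (peak Kiln at position 4): ranking walks positions 4-3-2-1, expanding outward from the peak — single-peaked.
Every ranking is single-peaked on this axis.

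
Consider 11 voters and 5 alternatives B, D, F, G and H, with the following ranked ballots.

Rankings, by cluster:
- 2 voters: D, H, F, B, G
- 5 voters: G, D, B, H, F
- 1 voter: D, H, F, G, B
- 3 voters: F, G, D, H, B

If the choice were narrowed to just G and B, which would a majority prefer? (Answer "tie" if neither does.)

G

Ballots ranking G above B: 5 + 1 + 3 = 9.
Ballots ranking B above G: 11 − 9 = 2.
G wins the head-to-head 9–2.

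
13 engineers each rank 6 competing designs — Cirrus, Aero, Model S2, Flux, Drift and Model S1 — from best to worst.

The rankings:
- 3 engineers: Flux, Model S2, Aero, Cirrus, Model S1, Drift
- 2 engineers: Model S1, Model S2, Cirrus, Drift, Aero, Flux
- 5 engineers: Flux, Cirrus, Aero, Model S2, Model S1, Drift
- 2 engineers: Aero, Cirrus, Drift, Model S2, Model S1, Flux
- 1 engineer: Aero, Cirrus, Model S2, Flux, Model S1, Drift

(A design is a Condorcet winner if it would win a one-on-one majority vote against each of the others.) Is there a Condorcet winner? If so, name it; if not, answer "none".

Flux

Head-to-head results (13 engineers):
Cirrus vs Aero: Cirrus, 7–6.
Cirrus–Model S2: Cirrus 8–5.
Cirrus vs Flux: Flux, 8–5.
Cirrus vs Drift: Cirrus wins 13–0.
Cirrus–Model S1: Cirrus 11–2.
Aero–Model S2: Aero 8–5.
Aero vs Flux: Flux wins 8–5.
Aero vs Drift: Aero, 11–2.
Aero–Model S1: Aero 11–2.
Model S2 vs Flux: Flux wins 8–5.
Model S2 vs Drift: Model S2 wins 11–2.
Model S2 vs Model S1: Model S2 wins 11–2.
Flux–Drift: Flux 9–4.
Flux–Model S1: Flux 9–4.
Drift vs Model S1: Model S1, 11–2.
Flux defeats every rival head-to-head and is the Condorcet winner.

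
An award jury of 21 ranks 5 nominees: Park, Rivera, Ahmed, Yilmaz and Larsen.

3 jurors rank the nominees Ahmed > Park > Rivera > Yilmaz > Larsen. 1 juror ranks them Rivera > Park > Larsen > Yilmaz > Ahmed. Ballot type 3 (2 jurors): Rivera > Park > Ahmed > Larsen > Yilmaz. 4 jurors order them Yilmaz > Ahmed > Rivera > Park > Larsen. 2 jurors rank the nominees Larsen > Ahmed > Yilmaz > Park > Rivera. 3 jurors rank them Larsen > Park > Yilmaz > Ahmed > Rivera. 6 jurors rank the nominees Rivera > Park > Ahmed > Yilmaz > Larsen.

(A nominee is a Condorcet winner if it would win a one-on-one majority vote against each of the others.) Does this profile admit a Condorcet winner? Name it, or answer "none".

none

Check each pair by majority over 21 ballots:
Park vs Rivera: 8 to 13, Rivera.
Park vs Ahmed: 12 to 9, Park.
Park vs Yilmaz: Park preferred on 3+1+2+3+6 = 15 ballots; Park wins 15–6.
Park vs Larsen: 16 to 5, Park.
Rivera vs Ahmed: Rivera is ranked higher on 1+2+6 = 9 ballots, Ahmed on 12. Ahmed wins 12–9.
Rivera vs Yilmaz: 3+1+2+6 = 12 for Rivera, 9 for Yilmaz — Rivera by 12–9.
Rivera vs Larsen: Rivera preferred on 3+1+2+4+6 = 16 ballots; Rivera wins 16–5.
Ahmed vs Yilmaz: Ahmed is ranked higher on 3+2+2+6 = 13 ballots, Yilmaz on 8. Ahmed wins 13–8.
Ahmed vs Larsen: Ahmed is ranked higher on 3+2+4+6 = 15 ballots, Larsen on 6. Ahmed wins 15–6.
Yilmaz vs Larsen: 13 to 8, Yilmaz.
Each nominee drops at least one matchup (Park loses to Rivera; Rivera loses to Ahmed; Ahmed loses to Park; Yilmaz loses to Park; Larsen loses to Park); the cycle Park → Ahmed → Rivera → Park rules out a Condorcet winner.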